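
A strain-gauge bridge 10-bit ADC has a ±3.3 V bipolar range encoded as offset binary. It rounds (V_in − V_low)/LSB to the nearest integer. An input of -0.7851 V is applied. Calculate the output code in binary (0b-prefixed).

code 0b110000110 (decimal 390)

LSB = 6.6 V / 1024 = 6.445 mV.
Input sits at 390.191 steps above V_low.
round(390.191) = 390.
In binary (0b-prefixed): 0b110000110.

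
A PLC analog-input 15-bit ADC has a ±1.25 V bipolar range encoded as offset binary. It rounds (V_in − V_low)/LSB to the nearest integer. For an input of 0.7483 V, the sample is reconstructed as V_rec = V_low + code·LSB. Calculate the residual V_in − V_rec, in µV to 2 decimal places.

8.98 µV

Step size: 2.5 V ÷ 2^15 = 76.29 µV.
(V_in − V_low)/LSB = (0.7483 − (−1.25))/7.62939e-05 = 26192.1178 → code 26192 (round).
V_rec = (−1.25) + 26192·7.62939e-05 = 0.74829102 V.
Difference: 8.98437e-06 V → 8.98 µV.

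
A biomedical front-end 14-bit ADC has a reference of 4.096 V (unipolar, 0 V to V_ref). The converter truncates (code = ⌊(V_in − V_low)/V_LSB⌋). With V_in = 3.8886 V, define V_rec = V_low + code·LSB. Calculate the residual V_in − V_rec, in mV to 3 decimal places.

0.100 mV

One LSB is 4.096 V / 16384 = 250.00 µV.
Scaled input = 15554.4000 LSBs, so code = 15554.
Reconstructed: 3.8885 V.
Error = 3.8886 − 3.8885 = 0.0001 V = 0.100 mV.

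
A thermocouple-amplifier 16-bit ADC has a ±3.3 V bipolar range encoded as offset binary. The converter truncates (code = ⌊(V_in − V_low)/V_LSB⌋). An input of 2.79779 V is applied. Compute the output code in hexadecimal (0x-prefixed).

Full-scale span = 6.6 V; LSB = 6.6/2^16 = 100.71 µV.
(2.79779 − (−3.3)) / 0.000100708 = 60549.207 LSBs.
Floor → code 60549.
In hexadecimal (0x-prefixed): 0xEC85.

code 0xEC85 (decimal 60549)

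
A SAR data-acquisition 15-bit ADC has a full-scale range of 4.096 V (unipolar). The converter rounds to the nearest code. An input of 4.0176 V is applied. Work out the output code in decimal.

With 32768 levels over 4.096 V, one step is 125.00 µV.
(4.0176 − 0) / 0.000125 = 32140.800 LSBs.
Round → code 32141.

code 32141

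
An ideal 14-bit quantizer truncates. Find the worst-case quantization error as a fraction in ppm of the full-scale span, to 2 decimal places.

Truncating → worst-case error = 1 LSB = V_FS/2^14, so 1e+06/16384 = 61.0352 ppm of full scale.

61.04 ppm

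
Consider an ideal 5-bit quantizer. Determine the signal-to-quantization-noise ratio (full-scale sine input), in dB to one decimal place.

SNR ≈ 6.02·N + 1.76 dB = 6.02·5 + 1.76 = 31.86 dB.

31.9 dB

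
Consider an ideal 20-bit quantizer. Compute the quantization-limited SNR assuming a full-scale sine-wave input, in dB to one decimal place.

122.2 dB

SNR ≈ 6.02·N + 1.76 dB = 6.02·20 + 1.76 = 122.16 dB.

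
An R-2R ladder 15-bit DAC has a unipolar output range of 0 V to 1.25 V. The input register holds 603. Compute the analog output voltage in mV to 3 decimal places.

23.003 mV

LSB = 1.25 V / 2^15 = 38.15 µV.
V_out = 0 + 603 × 3.8147e-05 V = 0.0230026 V.
= 23.003 mV.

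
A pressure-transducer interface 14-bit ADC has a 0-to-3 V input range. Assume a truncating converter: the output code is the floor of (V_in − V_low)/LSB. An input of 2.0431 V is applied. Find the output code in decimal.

code 11158

Full-scale span = 3 V; LSB = 3/2^14 = 183.11 µV.
(2.0431 − 0) / 0.000183105 = 11158.050 LSBs.
Floor → code 11158.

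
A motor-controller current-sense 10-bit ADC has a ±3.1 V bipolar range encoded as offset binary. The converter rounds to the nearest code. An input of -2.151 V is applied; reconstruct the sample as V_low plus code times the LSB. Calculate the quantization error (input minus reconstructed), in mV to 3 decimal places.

Step size: 6.2 V ÷ 2^10 = 6.055 mV.
Scaled input = 156.7381 LSBs, so code = 157.
Code 157 maps back to (−3.1) + 157×0.00605469 V = -2.1494141 V.
V_in − V_rec = -0.00158594 V = -1.586 mV.

-1.586 mV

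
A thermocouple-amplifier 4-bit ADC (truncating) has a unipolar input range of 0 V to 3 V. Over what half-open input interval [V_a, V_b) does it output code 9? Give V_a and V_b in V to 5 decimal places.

LSB = 3/2^4 = 187.500 mV.
V_a = V_low + 9·LSB = 1.6875 V; V_b = V_low + 10·LSB = 1.875 V.

[1.68750 V, 1.87500 V)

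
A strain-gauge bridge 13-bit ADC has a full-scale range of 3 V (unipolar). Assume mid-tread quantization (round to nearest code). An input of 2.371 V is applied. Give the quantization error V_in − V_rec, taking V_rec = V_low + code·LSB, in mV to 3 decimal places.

0.150 mV

Step size: 3 V ÷ 2^13 = 366.21 µV.
(2.371 − 0)/0.000366211 = 6474.4107; round gives code 6474.
Reconstructed: 2.3708496 V.
V_in − V_rec = 0.000150391 V = 0.150 mV.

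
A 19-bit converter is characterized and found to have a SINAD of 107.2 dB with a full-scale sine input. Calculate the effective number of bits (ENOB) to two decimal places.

17.51 bits

ENOB = (SINAD − 1.76) / 6.02 = (107.2 − 1.76)/6.02 = 17.515.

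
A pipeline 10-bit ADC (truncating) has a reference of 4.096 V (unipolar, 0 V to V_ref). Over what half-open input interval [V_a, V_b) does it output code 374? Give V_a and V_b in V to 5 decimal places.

[1.49600 V, 1.50000 V)

LSB = 4.096/2^10 = 4.000 mV.
V_a = V_low + 374·LSB = 1.496 V; V_b = V_low + 375·LSB = 1.5 V.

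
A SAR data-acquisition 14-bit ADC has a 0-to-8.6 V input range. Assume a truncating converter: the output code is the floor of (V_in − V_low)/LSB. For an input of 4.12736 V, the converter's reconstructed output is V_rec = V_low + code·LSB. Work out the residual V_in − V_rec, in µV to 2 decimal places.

Step size: 8.6 V ÷ 2^14 = 0.525 mV.
(V_in − V_low)/LSB = (4.12736 − 0)/0.000524902 = 7863.1007 → code 7863 (floor).
Code 7863 maps back to 0 + 7863×0.000524902 V = 4.1273071 V.
Difference: 5.28711e-05 V → 52.87 µV.

52.87 µV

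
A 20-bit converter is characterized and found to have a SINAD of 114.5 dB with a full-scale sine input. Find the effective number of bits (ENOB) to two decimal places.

ENOB = (SINAD − 1.76) / 6.02 = (114.5 − 1.76)/6.02 = 18.728.

18.73 bits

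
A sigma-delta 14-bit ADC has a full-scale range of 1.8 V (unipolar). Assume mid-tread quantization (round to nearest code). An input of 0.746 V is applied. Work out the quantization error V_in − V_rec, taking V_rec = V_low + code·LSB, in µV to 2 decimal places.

LSB = 1.8/2^14 = 109.86 µV.
Scaled input = 6790.2578 LSBs, so code = 6790.
Code 6790 maps back to 0 + 6790×0.000109863 V = 0.74597168 V.
V_in − V_rec = 2.83203e-05 V = 28.32 µV.

28.32 µV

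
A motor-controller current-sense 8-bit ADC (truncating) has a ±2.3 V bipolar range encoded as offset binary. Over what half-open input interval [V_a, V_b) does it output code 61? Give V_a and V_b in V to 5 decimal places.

LSB = 4.6/2^8 = 17.969 mV.
V_a = V_low + 61·LSB = -1.20391 V; V_b = V_low + 62·LSB = -1.18594 V.

[-1.20391 V, -1.18594 V)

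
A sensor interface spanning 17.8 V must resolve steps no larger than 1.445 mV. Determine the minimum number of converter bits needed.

Number of steps required ≥ 17.8 V / 1.445 mV = 12318.34.
Need 2^N ≥ 12318.34; 2^13 = 8192, 2^14 = 16384.
Minimum N = 14.

14 bits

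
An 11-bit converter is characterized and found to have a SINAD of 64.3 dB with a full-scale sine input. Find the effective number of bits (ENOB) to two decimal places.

10.39 bits

ENOB = (SINAD − 1.76) / 6.02 = (64.3 − 1.76)/6.02 = 10.389.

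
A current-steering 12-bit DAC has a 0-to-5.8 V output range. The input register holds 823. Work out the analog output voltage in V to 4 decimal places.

1.1654 V

LSB = 5.8 V / 2^12 = 1.416 mV.
V_out = 0 + 823 × 0.00141602 V = 1.16538 V.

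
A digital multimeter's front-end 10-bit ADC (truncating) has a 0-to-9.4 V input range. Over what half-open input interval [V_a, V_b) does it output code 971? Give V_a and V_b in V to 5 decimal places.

[8.91348 V, 8.92266 V)

LSB = 9.4/2^10 = 9.180 mV.
V_a = V_low + 971·LSB = 8.91348 V; V_b = V_low + 972·LSB = 8.92266 V.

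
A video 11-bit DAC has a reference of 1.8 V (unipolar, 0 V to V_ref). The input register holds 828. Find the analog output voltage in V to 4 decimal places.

LSB = 1.8 V / 2^11 = 0.879 mV.
V_out = 0 + 828 × 0.000878906 V = 0.727734 V.

0.7277 V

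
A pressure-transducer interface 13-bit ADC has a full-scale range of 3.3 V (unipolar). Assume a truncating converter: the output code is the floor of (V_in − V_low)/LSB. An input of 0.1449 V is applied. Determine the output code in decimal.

code 359

LSB = 3.3 V / 8192 = 402.83 µV.
(0.1449 − 0) / 0.000402832 = 359.703 LSBs.
Floor → code 359.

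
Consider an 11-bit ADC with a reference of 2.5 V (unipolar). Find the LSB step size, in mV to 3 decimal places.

Full-scale span = 2.5 V.
LSB = 2.5 / 2^11 = 2.5 / 2048 = 0.0012207 V = 1.221 mV.

1.221 mV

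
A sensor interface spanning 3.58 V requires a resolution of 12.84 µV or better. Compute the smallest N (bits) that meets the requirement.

Number of steps required ≥ 3.58 V / 12.84 µV = 278816.20.
Need 2^N ≥ 278816.20; 2^18 = 262144, 2^19 = 524288.
Minimum N = 19.

19 bits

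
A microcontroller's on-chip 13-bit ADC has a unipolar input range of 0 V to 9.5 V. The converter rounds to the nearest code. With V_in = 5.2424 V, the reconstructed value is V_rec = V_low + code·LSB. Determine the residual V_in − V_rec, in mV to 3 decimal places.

-0.459 mV

LSB = 9.5/2^13 = 1.160 mV.
(5.2424 − 0)/0.00115967 = 4520.6043; round gives code 4521.
Code 4521 maps back to 0 + 4521×0.00115967 V = 5.2428589 V.
Difference: -0.000458887 V → -0.459 mV.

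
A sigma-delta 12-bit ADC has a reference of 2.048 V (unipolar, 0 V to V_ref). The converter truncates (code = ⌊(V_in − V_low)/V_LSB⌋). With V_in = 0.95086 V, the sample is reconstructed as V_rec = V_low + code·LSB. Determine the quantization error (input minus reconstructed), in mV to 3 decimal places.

0.360 mV

One LSB is 2.048 V / 4096 = 0.500 mV.
(0.95086 − 0)/0.0005 = 1901.7200; ⌊·⌋ gives code 1901.
V_rec = 0 + 1901·0.0005 = 0.9505 V.
Error = 0.95086 − 0.9505 = 0.00036 V = 0.360 mV.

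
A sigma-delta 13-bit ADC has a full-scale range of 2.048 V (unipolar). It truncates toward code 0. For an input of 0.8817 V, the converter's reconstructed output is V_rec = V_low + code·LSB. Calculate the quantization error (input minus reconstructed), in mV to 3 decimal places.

LSB = 2.048/2^13 = 250.00 µV.
(0.8817 − 0)/0.00025 = 3526.8000; ⌊·⌋ gives code 3526.
V_rec = 0 + 3526·0.00025 = 0.8815 V.
V_in − V_rec = 0.0002 V = 0.200 mV.

0.200 mV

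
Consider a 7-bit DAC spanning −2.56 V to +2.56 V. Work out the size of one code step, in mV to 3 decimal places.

40.000 mV

Full-scale span = 5.12 V.
LSB = 5.12 / 2^7 = 5.12 / 128 = 0.04 V = 40.000 mV.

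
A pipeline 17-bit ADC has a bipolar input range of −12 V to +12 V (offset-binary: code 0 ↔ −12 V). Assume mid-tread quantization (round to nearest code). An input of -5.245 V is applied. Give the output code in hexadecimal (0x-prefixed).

LSB = 24 V / 131072 = 183.11 µV.
Input sits at 36891.307 steps above V_low.
So the output code is 36891.
In hexadecimal (0x-prefixed): 0x901B.

code 0x901B (decimal 36891)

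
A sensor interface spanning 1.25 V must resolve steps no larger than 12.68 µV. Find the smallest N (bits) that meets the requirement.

Number of steps required ≥ 1.25 V / 12.68 µV = 98580.44.
Need 2^N ≥ 98580.44; 2^16 = 65536, 2^17 = 131072.
Minimum N = 17.

17 bits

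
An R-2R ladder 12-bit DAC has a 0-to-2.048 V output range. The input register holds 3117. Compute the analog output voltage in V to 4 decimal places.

1.5585 V

LSB = 2.048 V / 2^12 = 0.500 mV.
V_out = 0 + 3117 × 0.0005 V = 1.5585 V.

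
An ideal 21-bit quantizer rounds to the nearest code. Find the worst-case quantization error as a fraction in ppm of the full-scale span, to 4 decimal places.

0.2384 ppm

Rounding → worst-case error = ½ LSB = V_FS/2^22, so 1e+06/4194304 = 0.238419 ppm of full scale.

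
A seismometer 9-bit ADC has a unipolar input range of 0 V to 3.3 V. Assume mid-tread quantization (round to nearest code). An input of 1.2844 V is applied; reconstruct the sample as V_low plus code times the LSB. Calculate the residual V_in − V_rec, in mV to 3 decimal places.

LSB = 3.3/2^9 = 6.445 mV.
(1.2844 − 0)/0.00644531 = 199.2766; round gives code 199.
Code 199 maps back to 0 + 199×0.00644531 V = 1.2826172 V.
V_in − V_rec = 0.00178281 V = 1.783 mV.

1.783 mV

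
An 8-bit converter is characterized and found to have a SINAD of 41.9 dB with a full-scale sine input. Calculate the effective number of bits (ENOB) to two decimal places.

ENOB = (SINAD − 1.76) / 6.02 = (41.9 − 1.76)/6.02 = 6.668.

6.67 bits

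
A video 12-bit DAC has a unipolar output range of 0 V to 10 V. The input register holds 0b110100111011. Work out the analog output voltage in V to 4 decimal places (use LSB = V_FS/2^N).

8.2690 V

LSB = 10 V / 2^12 = 2.441 mV.
Code 0b110100111011 = 3387 decimal.
V_out = 0 + 3387 × 0.00244141 V = 8.26904 V.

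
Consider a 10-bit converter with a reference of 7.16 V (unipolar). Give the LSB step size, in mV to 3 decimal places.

6.992 mV

Full-scale span = 7.16 V.
LSB = 7.16 / 2^10 = 7.16 / 1024 = 0.00699219 V = 6.992 mV.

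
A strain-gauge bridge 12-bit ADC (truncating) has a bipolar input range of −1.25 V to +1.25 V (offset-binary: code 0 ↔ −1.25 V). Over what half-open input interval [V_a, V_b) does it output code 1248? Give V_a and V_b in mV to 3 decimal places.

[-488.281 mV, -487.671 mV)

LSB = 2.5/2^12 = 0.610 mV.
V_a = V_low + 1248·LSB = -0.488281 V; V_b = V_low + 1249·LSB = -0.487671 V.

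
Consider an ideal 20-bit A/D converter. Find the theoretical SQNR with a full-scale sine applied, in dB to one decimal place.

SNR ≈ 6.02·N + 1.76 dB = 6.02·20 + 1.76 = 122.16 dB.

122.2 dB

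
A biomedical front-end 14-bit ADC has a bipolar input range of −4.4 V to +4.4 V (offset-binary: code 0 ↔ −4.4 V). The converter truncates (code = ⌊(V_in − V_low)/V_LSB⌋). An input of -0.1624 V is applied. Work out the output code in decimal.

LSB = 8.8 V / 16384 = 0.537 mV.
Input sits at 7889.641 steps above V_low.
Floor → code 7889.

code 7889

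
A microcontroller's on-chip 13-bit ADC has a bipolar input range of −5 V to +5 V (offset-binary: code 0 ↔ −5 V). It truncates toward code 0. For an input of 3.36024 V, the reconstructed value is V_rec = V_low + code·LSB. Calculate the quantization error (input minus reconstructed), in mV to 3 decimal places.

0.865 mV

One LSB is 10 V / 8192 = 1.221 mV.
(3.36024 − (−5))/0.0012207 = 6848.7086; ⌊·⌋ gives code 6848.
Reconstructed: 3.359375 V.
V_in − V_rec = 0.000865 V = 0.865 mV.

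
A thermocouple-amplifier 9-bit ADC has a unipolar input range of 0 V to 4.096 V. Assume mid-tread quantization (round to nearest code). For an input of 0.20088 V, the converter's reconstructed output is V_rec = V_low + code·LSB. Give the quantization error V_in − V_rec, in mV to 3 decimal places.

0.880 mV

One LSB is 4.096 V / 512 = 8.000 mV.
(V_in − V_low)/LSB = (0.20088 − 0)/0.008 = 25.1100 → code 25 (round).
Reconstructed: 0.2 V.
V_in − V_rec = 0.00088 V = 0.880 mV.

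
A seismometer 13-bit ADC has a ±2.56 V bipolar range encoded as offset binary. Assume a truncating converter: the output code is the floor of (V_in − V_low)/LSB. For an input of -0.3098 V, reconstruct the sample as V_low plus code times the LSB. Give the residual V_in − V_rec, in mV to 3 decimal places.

Step size: 5.12 V ÷ 2^13 = 0.625 mV.
(V_in − V_low)/LSB = (-0.3098 − (−2.56))/0.000625 = 3600.3200 → code 3600 (floor).
Reconstructed: -0.31 V.
Error = -0.3098 − (−0.31) = 0.0002 V = 0.200 mV.

0.200 mV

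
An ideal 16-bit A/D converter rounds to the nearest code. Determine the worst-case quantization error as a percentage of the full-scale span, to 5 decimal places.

0.00076 %

Rounding → worst-case error = ½ LSB = V_FS/2^17, so 100/131072 = 0.000762939 % of full scale.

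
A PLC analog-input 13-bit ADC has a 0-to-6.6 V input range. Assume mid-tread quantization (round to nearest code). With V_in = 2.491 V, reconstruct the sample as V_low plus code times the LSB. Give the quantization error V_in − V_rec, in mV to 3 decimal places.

Step size: 6.6 V ÷ 2^13 = 0.806 mV.
Scaled input = 3091.8594 LSBs, so code = 3092.
V_rec = 0 + 3092·0.000805664 = 2.4911133 V.
V_in − V_rec = -0.000113281 V = -0.113 mV.

-0.113 mV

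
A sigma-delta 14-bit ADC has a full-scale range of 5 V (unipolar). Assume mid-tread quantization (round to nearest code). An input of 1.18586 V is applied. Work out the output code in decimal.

code 3886

LSB = 5 V / 16384 = 305.18 µV.
(1.18586 − 0) / 0.000305176 = 3885.826 LSBs.
round(3885.826) = 3886.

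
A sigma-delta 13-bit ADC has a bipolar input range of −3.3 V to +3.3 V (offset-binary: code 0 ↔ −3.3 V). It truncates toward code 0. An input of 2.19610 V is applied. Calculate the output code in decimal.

code 6821

LSB = 6.6 V / 8192 = 0.806 mV.
Input sits at 6821.826 steps above V_low.
Floor → code 6821.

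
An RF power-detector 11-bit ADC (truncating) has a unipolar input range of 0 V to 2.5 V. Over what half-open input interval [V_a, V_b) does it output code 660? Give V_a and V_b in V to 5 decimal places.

[0.80566 V, 0.80688 V)

LSB = 2.5/2^11 = 1.221 mV.
V_a = V_low + 660·LSB = 0.805664 V; V_b = V_low + 661·LSB = 0.806885 V.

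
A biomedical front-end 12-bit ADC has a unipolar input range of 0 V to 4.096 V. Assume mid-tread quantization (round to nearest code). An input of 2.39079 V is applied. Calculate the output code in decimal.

code 2391

LSB = 4.096 V / 4096 = 1.000 mV.
(2.39079 − 0) / 0.001 = 2390.790 LSBs.
Round → code 2391.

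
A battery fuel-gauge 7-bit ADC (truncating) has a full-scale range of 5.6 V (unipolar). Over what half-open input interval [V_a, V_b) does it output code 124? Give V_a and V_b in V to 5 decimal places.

LSB = 5.6/2^7 = 43.750 mV.
V_a = V_low + 124·LSB = 5.425 V; V_b = V_low + 125·LSB = 5.46875 V.

[5.42500 V, 5.46875 V)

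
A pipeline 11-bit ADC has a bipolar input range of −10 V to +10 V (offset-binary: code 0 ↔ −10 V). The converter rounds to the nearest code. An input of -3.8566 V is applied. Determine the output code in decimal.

LSB = 20 V / 2048 = 9.766 mV.
Input sits at 629.084 steps above V_low.
round(629.084) = 629.

code 629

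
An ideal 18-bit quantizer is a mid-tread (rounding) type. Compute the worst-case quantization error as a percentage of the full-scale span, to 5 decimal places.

0.00019 %

Rounding → worst-case error = ½ LSB = V_FS/2^19, so 100/524288 = 0.000190735 % of full scale.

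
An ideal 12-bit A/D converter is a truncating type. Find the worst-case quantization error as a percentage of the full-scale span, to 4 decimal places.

Truncating → worst-case error = 1 LSB = V_FS/2^12, so 100/4096 = 0.0244141 % of full scale.

0.0244 %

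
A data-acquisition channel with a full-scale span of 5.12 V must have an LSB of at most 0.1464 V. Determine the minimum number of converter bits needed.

Number of steps required ≥ 5.12 V / 0.1464 V = 34.97.
Need 2^N ≥ 34.97; 2^5 = 32, 2^6 = 64.
Minimum N = 6.

6 bits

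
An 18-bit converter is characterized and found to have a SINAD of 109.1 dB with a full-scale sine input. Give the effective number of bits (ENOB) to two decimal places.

ENOB = (SINAD − 1.76) / 6.02 = (109.1 − 1.76)/6.02 = 17.831.

17.83 bits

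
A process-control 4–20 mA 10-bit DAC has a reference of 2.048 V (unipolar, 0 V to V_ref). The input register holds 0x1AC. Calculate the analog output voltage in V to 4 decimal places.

LSB = 2.048 V / 2^10 = 2.000 mV.
Code 0x1AC = 428 decimal.
V_out = 0 + 428 × 0.002 V = 0.856 V.

0.8560 V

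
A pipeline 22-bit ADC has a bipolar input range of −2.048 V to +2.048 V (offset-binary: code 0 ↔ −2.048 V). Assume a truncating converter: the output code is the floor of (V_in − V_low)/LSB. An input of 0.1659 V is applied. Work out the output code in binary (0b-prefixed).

code 0b1000101001011110011001 (decimal 2267033)

With 4194304 levels over 4.096 V, one step is 0.98 µV.
Input sits at 2267033.600 steps above V_low.
⌊·⌋(2267033.600) = 2267033.
In binary (0b-prefixed): 0b1000101001011110011001.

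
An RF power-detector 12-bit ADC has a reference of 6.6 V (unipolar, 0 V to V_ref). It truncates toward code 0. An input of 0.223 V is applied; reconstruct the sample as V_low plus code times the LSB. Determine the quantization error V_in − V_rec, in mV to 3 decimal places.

LSB = 6.6/2^12 = 1.611 mV.
(V_in − V_low)/LSB = (0.223 − 0)/0.00161133 = 138.3952 → code 138 (floor).
Code 138 maps back to 0 + 138×0.00161133 V = 0.22236328 V.
V_in − V_rec = 0.000636719 V = 0.637 mV.

0.637 mV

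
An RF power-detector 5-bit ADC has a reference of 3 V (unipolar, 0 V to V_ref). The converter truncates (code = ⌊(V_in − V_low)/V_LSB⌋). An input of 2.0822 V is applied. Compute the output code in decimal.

Full-scale span = 3 V; LSB = 3/2^5 = 93.750 mV.
(2.0822 − 0) / 0.09375 = 22.210 LSBs.
⌊·⌋(22.210) = 22.

code 22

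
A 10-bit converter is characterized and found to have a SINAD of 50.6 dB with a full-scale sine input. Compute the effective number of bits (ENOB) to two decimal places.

8.11 bits

ENOB = (SINAD − 1.76) / 6.02 = (50.6 − 1.76)/6.02 = 8.113.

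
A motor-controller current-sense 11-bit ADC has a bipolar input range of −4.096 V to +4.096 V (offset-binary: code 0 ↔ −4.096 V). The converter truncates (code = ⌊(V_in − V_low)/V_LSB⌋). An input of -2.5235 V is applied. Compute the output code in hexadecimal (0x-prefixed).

code 0x189 (decimal 393)

Full-scale span = 8.192 V; LSB = 8.192/2^11 = 4.000 mV.
Input sits at 393.125 steps above V_low.
Floor → code 393.
In hexadecimal (0x-prefixed): 0x189.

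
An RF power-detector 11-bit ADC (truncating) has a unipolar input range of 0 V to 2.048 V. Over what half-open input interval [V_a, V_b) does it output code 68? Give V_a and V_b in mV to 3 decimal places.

[68.000 mV, 69.000 mV)

LSB = 2.048/2^11 = 1.000 mV.
V_a = V_low + 68·LSB = 0.068 V; V_b = V_low + 69·LSB = 0.069 V.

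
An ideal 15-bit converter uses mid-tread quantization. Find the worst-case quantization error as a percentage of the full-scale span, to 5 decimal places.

0.00153 %

Rounding → worst-case error = ½ LSB = V_FS/2^16, so 100/65536 = 0.00152588 % of full scale.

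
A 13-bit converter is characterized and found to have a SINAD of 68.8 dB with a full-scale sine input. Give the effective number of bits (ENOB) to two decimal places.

ENOB = (SINAD − 1.76) / 6.02 = (68.8 − 1.76)/6.02 = 11.136.

11.14 bits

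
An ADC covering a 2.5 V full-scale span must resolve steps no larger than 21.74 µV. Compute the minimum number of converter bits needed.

17 bits

Number of steps required ≥ 2.5 V / 21.74 µV = 114995.40.
Need 2^N ≥ 114995.40; 2^16 = 65536, 2^17 = 131072.
Minimum N = 17.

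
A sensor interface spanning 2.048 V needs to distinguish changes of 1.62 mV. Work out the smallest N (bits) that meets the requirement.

Number of steps required ≥ 2.048 V / 1.62 mV = 1264.20.
Need 2^N ≥ 1264.20; 2^10 = 1024, 2^11 = 2048.
Minimum N = 11.

11 bits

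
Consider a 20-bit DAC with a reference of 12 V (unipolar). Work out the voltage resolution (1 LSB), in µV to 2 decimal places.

Full-scale span = 12 V.
LSB = 12 / 2^20 = 12 / 1048576 = 1.14441e-05 V = 11.44 µV.

11.44 µV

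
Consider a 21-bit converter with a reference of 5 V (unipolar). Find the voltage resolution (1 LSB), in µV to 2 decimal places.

Full-scale span = 5 V.
LSB = 5 / 2^21 = 5 / 2097152 = 2.38419e-06 V = 2.38 µV.

2.38 µV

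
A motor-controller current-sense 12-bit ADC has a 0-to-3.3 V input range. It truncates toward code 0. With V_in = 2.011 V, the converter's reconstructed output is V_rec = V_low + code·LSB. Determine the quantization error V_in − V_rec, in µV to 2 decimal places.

LSB = 3.3/2^12 = 0.806 mV.
(V_in − V_low)/LSB = (2.011 − 0)/0.000805664 = 2496.0776 → code 2496 (floor).
V_rec = 0 + 2496·0.000805664 = 2.0109375 V.
Error = 2.011 − 2.0109375 = 6.25e-05 V = 62.50 µV.

62.50 µV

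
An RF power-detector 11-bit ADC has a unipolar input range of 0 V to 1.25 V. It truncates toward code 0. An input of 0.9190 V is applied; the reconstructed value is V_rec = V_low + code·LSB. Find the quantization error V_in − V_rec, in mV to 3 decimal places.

LSB = 1.25/2^11 = 0.610 mV.
(V_in − V_low)/LSB = (0.9190 − 0)/0.000610352 = 1505.6896 → code 1505 (floor).
Reconstructed: 0.9185791 V.
Difference: 0.000420898 V → 0.421 mV.

0.421 mV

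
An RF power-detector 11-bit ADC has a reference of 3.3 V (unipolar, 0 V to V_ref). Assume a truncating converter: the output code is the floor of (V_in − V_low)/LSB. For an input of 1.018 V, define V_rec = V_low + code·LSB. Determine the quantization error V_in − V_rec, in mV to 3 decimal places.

LSB = 3.3/2^11 = 1.611 mV.
Scaled input = 631.7770 LSBs, so code = 631.
Code 631 maps back to 0 + 631×0.00161133 V = 1.016748 V.
Error = 1.018 − 1.016748 = 0.00125195 V = 1.252 mV.

1.252 mV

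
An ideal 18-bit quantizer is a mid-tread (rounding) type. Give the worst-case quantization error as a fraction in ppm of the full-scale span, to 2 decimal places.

1.91 ppm

Rounding → worst-case error = ½ LSB = V_FS/2^19, so 1e+06/524288 = 1.90735 ppm of full scale.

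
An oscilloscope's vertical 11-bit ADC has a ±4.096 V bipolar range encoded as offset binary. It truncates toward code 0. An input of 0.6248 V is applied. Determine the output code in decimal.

LSB = 8.192 V / 2048 = 4.000 mV.
Input sits at 1180.200 steps above V_low.
⌊·⌋(1180.200) = 1180.

code 1180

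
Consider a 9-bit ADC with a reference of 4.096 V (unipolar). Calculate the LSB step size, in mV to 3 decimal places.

8.000 mV

Full-scale span = 4.096 V.
LSB = 4.096 / 2^9 = 4.096 / 512 = 0.008 V = 8.000 mV.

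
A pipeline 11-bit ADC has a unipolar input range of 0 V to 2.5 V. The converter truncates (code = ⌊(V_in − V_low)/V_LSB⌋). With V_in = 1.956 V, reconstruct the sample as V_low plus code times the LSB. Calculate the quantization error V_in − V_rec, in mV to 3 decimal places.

Step size: 2.5 V ÷ 2^11 = 1.221 mV.
(V_in − V_low)/LSB = (1.956 − 0)/0.0012207 = 1602.3552 → code 1602 (floor).
Code 1602 maps back to 0 + 1602×0.0012207 V = 1.9555664 V.
V_in − V_rec = 0.000433594 V = 0.434 mV.

0.434 mV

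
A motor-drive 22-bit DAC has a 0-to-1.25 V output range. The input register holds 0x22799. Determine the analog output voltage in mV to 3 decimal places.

LSB = 1.25 V / 2^22 = 0.30 µV.
Code 0x22799 = 141209 decimal.
V_out = 0 + 141209 × 2.98023e-07 V = 0.0420836 V.
= 42.084 mV.

42.084 mV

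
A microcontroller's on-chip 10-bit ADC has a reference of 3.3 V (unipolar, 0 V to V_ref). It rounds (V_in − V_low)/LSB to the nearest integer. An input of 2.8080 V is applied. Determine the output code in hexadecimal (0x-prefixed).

code 0x367 (decimal 871)

With 1024 levels over 3.3 V, one step is 3.223 mV.
Input sits at 871.331 steps above V_low.
Round → code 871.
In hexadecimal (0x-prefixed): 0x367.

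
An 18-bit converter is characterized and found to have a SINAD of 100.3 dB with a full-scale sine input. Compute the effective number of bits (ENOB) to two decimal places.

ENOB = (SINAD − 1.76) / 6.02 = (100.3 − 1.76)/6.02 = 16.369.

16.37 bits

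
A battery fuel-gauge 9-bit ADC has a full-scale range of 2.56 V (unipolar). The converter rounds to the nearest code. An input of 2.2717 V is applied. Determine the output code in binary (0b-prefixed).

code 0b111000110 (decimal 454)

LSB = 2.56 V / 512 = 5.000 mV.
Input sits at 454.340 steps above V_low.
Round → code 454.
In binary (0b-prefixed): 0b111000110.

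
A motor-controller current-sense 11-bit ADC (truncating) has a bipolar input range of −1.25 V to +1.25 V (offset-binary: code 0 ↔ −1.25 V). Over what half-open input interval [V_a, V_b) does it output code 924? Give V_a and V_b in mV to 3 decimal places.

LSB = 2.5/2^11 = 1.221 mV.
V_a = V_low + 924·LSB = -0.12207 V; V_b = V_low + 925·LSB = -0.12085 V.

[-122.070 mV, -120.850 mV)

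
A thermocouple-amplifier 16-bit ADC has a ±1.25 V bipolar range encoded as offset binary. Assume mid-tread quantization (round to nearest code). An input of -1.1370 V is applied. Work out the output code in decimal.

LSB = 2.5 V / 65536 = 38.15 µV.
(-1.1370 − (−1.25)) / 3.8147e-05 = 2962.227 LSBs.
Round → code 2962.

code 2962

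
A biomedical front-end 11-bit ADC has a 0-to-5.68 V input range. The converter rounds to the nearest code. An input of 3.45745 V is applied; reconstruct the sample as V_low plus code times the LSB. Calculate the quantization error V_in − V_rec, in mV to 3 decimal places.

Step size: 5.68 V ÷ 2^11 = 2.773 mV.
(3.45745 − 0)/0.00277344 = 1246.6299; round gives code 1247.
Reconstructed: 3.4584766 V.
V_in − V_rec = -0.00102656 V = -1.027 mV.

-1.027 mV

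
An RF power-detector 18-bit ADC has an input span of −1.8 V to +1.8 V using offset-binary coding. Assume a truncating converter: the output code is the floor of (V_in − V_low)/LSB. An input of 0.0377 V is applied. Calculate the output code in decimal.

code 133817

With 262144 levels over 3.6 V, one step is 13.73 µV.
(V_in − V_low)/LSB = (0.0377 − (−1.8)) / 1.37329e-05 = 133817.230.
So the output code is 133817.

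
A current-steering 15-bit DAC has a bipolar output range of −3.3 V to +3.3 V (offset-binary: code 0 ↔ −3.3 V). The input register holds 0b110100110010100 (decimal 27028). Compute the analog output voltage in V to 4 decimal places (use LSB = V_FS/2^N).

LSB = 6.6 V / 2^15 = 201.42 µV.
Code 0b110100110010100 = 27028 decimal.
V_out = (−3.3) + 27028 × 0.000201416 V = 2.14387 V.

2.1439 V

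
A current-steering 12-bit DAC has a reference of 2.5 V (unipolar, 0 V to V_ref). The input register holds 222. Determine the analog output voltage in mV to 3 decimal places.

LSB = 2.5 V / 2^12 = 0.610 mV.
V_out = 0 + 222 × 0.000610352 V = 0.135498 V.
= 135.498 mV.

135.498 mV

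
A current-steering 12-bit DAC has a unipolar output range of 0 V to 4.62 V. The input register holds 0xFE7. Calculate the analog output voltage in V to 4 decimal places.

LSB = 4.62 V / 2^12 = 1.128 mV.
Code 0xFE7 = 4071 decimal.
V_out = 0 + 4071 × 0.00112793 V = 4.5918 V.

4.5918 V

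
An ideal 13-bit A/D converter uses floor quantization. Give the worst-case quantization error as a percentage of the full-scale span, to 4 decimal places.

0.0122 %

Truncating → worst-case error = 1 LSB = V_FS/2^13, so 100/8192 = 0.012207 % of full scale.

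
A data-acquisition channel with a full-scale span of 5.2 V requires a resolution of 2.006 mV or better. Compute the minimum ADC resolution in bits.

Number of steps required ≥ 5.2 V / 2.006 mV = 2592.22.
Need 2^N ≥ 2592.22; 2^11 = 2048, 2^12 = 4096.
Minimum N = 12.

12 bits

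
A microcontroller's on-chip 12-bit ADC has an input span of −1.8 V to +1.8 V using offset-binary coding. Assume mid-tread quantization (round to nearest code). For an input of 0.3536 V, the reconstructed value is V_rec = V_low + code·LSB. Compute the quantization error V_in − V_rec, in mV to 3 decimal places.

One LSB is 3.6 V / 4096 = 0.879 mV.
(V_in − V_low)/LSB = (0.3536 − (−1.8))/0.000878906 = 2450.3182 → code 2450 (round).
V_rec = (−1.8) + 2450·0.000878906 = 0.35332031 V.
Difference: 0.000279687 V → 0.280 mV.

0.280 mV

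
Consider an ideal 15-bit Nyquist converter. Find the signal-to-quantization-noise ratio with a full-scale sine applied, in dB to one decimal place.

92.1 dB

SNR ≈ 6.02·N + 1.76 dB = 6.02·15 + 1.76 = 92.06 dB.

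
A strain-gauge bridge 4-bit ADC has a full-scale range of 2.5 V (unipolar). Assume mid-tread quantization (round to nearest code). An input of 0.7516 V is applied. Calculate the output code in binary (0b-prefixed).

Full-scale span = 2.5 V; LSB = 2.5/2^4 = 156.250 mV.
Input sits at 4.810 steps above V_low.
Round → code 5.
In binary (0b-prefixed): 0b101.

code 0b101 (decimal 5)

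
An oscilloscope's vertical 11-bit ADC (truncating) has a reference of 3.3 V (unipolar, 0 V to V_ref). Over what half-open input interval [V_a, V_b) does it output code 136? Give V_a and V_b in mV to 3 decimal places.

LSB = 3.3/2^11 = 1.611 mV.
V_a = V_low + 136·LSB = 0.219141 V; V_b = V_low + 137·LSB = 0.220752 V.

[219.141 mV, 220.752 mV)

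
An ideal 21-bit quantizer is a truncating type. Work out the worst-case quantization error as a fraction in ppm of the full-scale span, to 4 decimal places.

Truncating → worst-case error = 1 LSB = V_FS/2^21, so 1e+06/2097152 = 0.476837 ppm of full scale.

0.4768 ppm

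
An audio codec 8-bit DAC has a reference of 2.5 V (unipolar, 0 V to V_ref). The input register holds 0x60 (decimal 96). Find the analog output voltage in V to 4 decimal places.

0.9375 V

LSB = 2.5 V / 2^8 = 9.766 mV.
Code 0x60 = 96 decimal.
V_out = 0 + 96 × 0.00976562 V = 0.9375 V.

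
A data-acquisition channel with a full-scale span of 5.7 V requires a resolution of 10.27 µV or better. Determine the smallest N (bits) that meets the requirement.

Number of steps required ≥ 5.7 V / 10.27 µV = 555014.61.
Need 2^N ≥ 555014.61; 2^19 = 524288, 2^20 = 1048576.
Minimum N = 20.

20 bits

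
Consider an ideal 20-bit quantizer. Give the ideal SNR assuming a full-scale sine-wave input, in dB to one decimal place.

122.2 dB

SNR ≈ 6.02·N + 1.76 dB = 6.02·20 + 1.76 = 122.16 dB.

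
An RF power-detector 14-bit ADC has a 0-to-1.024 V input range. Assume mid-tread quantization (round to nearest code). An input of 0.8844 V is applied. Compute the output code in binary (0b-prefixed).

code 0b11011101000110 (decimal 14150)

LSB = 1.024 V / 16384 = 62.50 µV.
(V_in − V_low)/LSB = (0.8844 − 0) / 6.25e-05 = 14150.400.
So the output code is 14150.
In binary (0b-prefixed): 0b11011101000110.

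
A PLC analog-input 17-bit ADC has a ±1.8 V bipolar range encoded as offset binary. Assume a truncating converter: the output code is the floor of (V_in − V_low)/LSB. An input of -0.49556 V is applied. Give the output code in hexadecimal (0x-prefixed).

With 131072 levels over 3.6 V, one step is 27.47 µV.
Input sits at 47493.211 steps above V_low.
So the output code is 47493.
In hexadecimal (0x-prefixed): 0xB985.

code 0xB985 (decimal 47493)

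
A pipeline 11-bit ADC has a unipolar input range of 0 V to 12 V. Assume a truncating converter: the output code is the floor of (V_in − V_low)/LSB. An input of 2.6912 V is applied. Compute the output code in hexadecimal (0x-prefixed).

code 0x1CB (decimal 459)

LSB = 12 V / 2048 = 5.859 mV.
Input sits at 459.298 steps above V_low.
⌊·⌋(459.298) = 459.
In hexadecimal (0x-prefixed): 0x1CB.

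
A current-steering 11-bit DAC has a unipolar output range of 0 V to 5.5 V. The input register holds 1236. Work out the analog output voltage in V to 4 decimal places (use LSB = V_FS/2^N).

3.3193 V

LSB = 5.5 V / 2^11 = 2.686 mV.
V_out = 0 + 1236 × 0.00268555 V = 3.31934 V.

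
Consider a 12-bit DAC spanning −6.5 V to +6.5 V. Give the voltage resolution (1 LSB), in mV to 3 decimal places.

Full-scale span = 13 V.
LSB = 13 / 2^12 = 13 / 4096 = 0.00317383 V = 3.174 mV.

3.174 mV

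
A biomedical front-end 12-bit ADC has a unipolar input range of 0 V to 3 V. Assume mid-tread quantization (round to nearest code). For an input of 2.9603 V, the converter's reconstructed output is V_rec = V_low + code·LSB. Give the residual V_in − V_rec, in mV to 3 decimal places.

One LSB is 3 V / 4096 = 0.732 mV.
(2.9603 − 0)/0.000732422 = 4041.7963; round gives code 4042.
Code 4042 maps back to 0 + 4042×0.000732422 V = 2.9604492 V.
Difference: -0.000149219 V → -0.149 mV.

-0.149 mV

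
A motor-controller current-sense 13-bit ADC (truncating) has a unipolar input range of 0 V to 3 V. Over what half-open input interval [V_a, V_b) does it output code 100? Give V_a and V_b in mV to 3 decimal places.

LSB = 3/2^13 = 366.21 µV.
V_a = V_low + 100·LSB = 0.0366211 V; V_b = V_low + 101·LSB = 0.0369873 V.

[36.621 mV, 36.987 mV)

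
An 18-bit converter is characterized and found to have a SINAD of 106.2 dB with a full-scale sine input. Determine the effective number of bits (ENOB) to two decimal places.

17.35 bits

ENOB = (SINAD − 1.76) / 6.02 = (106.2 − 1.76)/6.02 = 17.349.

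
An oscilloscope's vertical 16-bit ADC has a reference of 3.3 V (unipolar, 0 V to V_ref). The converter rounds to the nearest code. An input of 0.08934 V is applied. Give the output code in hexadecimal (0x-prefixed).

LSB = 3.3 V / 65536 = 50.35 µV.
(V_in − V_low)/LSB = (0.08934 − 0) / 5.0354e-05 = 1774.238.
So the output code is 1774.
In hexadecimal (0x-prefixed): 0x6EE.

code 0x6EE (decimal 1774)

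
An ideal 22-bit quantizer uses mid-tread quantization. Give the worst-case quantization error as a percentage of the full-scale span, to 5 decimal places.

0.00001 %

Rounding → worst-case error = ½ LSB = V_FS/2^23, so 100/8388608 = 1.19209e-05 % of full scale.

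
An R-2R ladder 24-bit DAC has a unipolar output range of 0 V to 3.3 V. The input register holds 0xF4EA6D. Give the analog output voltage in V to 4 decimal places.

3.1571 V

LSB = 3.3 V / 2^24 = 0.20 µV.
Code 0xF4EA6D = 16050797 decimal.
V_out = 0 + 16050797 × 1.96695e-07 V = 3.15712 V.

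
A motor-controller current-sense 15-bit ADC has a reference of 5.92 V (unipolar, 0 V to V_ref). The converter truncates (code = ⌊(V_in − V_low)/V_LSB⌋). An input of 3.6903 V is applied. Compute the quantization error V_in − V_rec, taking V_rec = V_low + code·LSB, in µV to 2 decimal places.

55.86 µV

LSB = 5.92/2^15 = 180.66 µV.
Scaled input = 20426.3092 LSBs, so code = 20426.
V_rec = 0 + 20426·0.000180664 = 3.6902441 V.
V_in − V_rec = 5.58594e-05 V = 55.86 µV.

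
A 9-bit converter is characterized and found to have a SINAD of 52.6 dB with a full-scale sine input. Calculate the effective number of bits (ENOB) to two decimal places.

8.45 bits

ENOB = (SINAD − 1.76) / 6.02 = (52.6 − 1.76)/6.02 = 8.445.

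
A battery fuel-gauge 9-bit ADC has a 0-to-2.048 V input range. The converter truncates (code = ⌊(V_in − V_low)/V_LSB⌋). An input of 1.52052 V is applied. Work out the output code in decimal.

code 380

Full-scale span = 2.048 V; LSB = 2.048/2^9 = 4.000 mV.
Input sits at 380.130 steps above V_low.
Floor → code 380.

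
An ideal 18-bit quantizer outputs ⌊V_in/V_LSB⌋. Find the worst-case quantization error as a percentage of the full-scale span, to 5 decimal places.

Truncating → worst-case error = 1 LSB = V_FS/2^18, so 100/262144 = 0.00038147 % of full scale.

0.00038 %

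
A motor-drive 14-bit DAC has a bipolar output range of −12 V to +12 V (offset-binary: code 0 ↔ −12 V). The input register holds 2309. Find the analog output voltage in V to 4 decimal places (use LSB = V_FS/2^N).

-8.6177 V

LSB = 24 V / 2^14 = 1.465 mV.
V_out = (−12) + 2309 × 0.00146484 V = -8.61768 V.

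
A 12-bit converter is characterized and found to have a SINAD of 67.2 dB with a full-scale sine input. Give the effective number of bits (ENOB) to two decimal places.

10.87 bits

ENOB = (SINAD − 1.76) / 6.02 = (67.2 − 1.76)/6.02 = 10.870.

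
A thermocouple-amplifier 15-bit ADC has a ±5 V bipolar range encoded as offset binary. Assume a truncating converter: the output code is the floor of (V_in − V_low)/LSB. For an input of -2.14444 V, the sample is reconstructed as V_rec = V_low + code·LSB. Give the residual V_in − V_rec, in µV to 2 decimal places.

30.21 µV

LSB = 10/2^15 = 305.18 µV.
Scaled input = 9357.0990 LSBs, so code = 9357.
Reconstructed: -2.1444702 V.
V_in − V_rec = 3.02148e-05 V = 30.21 µV.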